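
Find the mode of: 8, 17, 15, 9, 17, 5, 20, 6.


Frequencies: 5:1, 6:1, 8:1, 9:1, 15:1, 17:2, 20:1
Max frequency = 2
Mode = 17

Mode = 17


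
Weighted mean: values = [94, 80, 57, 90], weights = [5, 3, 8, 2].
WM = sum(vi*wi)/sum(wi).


Numerator = 94*5 + 80*3 + 57*8 + 90*2 = 1346
Denominator = 5 + 3 + 8 + 2 = 18
WM = 1346/18 = 74.7778

WM = 74.7778


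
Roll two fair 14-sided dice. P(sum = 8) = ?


Total outcomes = 14×14 = 196
Favorable (sum = 8): 7
P = 7/196 = 0.0357

P = 0.0357


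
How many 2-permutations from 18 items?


P(18,2) = 18!/16!
= 6402373705728000/20922789888000
= 306

P(18,2) = 306


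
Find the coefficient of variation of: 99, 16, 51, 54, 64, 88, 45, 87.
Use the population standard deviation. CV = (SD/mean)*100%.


Mean = 63.0000
SD = 25.6320
CV = (25.6320/63.0000)*100 = 40.6857%

CV = 40.6857%


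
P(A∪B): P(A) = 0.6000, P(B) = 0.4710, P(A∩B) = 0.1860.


P(A∪B) = 0.6000 + 0.4710 - 0.1860
= 1.0710 - 0.1860
= 0.8850

P(A∪B) = 0.8850


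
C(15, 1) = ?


C(15,1) = 15!/(1! × 14!)
= 1307674368000/(1 × 87178291200)
= 15

C(15,1) = 15


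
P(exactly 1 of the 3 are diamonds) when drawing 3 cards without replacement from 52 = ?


Hypergeometric: P(X=1) = C(13,1)·C(39,2) / C(52,3)
= 13 × 741 / 22100
= 9633/22100 = 0.4359

P = 0.4359


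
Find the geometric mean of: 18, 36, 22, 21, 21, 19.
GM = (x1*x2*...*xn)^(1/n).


Product = 18 × 36 × 22 × 21 × 21 × 19 = 119451024
GM = 119451024^(1/6) = 22.1921

GM = 22.1921


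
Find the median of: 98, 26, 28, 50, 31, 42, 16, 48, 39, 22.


Sorted: 16, 22, 26, 28, 31, 39, 42, 48, 50, 98
n = 10 (even)
Middle values: 31 and 39
Median = (31+39)/2 = 35.0000

Median = 35.0000


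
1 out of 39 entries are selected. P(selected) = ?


P = 1/39 = 0.0256

P = 0.0256


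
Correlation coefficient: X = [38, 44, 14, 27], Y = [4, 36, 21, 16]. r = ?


Mean X = 30.7500, Mean Y = 19.2500
SD X = 11.431863, SD Y = 11.475517
Cov = 23.562500
r = 23.562500/(11.431863*11.475517) = 0.1796

r = 0.1796


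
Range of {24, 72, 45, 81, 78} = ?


Max = 81, Min = 24
Range = 81 - 24 = 57

Range = 57


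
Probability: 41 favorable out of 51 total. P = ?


P = 41/51 = 0.8039

P = 0.8039


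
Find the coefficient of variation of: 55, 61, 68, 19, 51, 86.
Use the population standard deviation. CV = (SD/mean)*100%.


Mean = 56.6667
SD = 20.2539
CV = (20.2539/56.6667)*100 = 35.7423%

CV = 35.7423%


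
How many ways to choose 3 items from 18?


C(18,3) = 18!/(3! × 15!)
= 6402373705728000/(6 × 1307674368000)
= 816

C(18,3) = 816


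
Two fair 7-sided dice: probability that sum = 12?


Total outcomes = 7×7 = 49
Favorable (sum = 12): 3
P = 3/49 = 0.0612

P = 0.0612


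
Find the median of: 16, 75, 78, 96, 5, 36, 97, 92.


Sorted: 5, 16, 36, 75, 78, 92, 96, 97
n = 8 (even)
Middle values: 75 and 78
Median = (75+78)/2 = 76.5000

Median = 76.5000


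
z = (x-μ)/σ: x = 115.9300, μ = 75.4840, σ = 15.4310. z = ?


z = (115.9300 - 75.4840)/15.4310
= 40.4460/15.4310
= 2.6211

z = 2.6211


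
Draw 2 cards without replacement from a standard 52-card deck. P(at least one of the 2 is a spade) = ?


P(at least one) = 1 - P(none)
P(none) = (39/52) × (38/51) = 0.558824
P(at least one) = 1 - 0.558824 = 0.4412

P = 0.4412


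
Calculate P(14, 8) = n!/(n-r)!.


P(14,8) = 14!/6!
= 87178291200/720
= 121080960

P(14,8) = 121080960


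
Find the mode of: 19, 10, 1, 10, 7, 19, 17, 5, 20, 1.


Frequencies: 1:2, 5:1, 7:1, 10:2, 17:1, 19:2, 20:1
Max frequency = 2
Mode = 1, 10, 19

Mode = 1, 10, 19


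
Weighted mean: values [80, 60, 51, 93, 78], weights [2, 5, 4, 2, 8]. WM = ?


Numerator = 80*2 + 60*5 + 51*4 + 93*2 + 78*8 = 1474
Denominator = 2 + 5 + 4 + 2 + 8 = 21
WM = 1474/21 = 70.1905

WM = 70.1905


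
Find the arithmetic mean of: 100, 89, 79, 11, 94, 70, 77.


Sum = 100 + 89 + 79 + 11 + 94 + 70 + 77 = 520
n = 7
Mean = 520/7 = 74.2857

Mean = 74.2857


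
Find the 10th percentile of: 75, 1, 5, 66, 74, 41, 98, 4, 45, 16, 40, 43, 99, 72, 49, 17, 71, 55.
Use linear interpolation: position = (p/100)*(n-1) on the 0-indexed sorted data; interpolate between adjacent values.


Sorted: 1, 4, 5, 16, 17, 40, 41, 43, 45, 49, 55, 66, 71, 72, 74, 75, 98, 99
n = 18
Index = 10/100 * 17 = 1.7000
Lower = data[1] = 4, Upper = data[2] = 5
P10 = 4 + 0.7000*(1) = 4.7000

P10 = 4.7000


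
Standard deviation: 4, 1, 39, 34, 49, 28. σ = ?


Mean = 25.8333
Variance = 312.4722
SD = sqrt(312.4722) = 17.6769

SD = 17.6769


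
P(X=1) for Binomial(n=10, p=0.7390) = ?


C(10,1) = 10
p^1 = 0.739000
(1-p)^9 = 5.620366e-06
P = 10 * 0.739000 * 5.620366e-06 = 4.1535e-05

P(X=1) = 4.1535e-05


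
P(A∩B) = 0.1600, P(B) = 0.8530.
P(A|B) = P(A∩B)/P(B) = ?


P(A|B) = 0.1600/0.8530 = 0.1876

P(A|B) = 0.1876


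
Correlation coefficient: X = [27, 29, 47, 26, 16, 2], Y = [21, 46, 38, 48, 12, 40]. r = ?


Mean X = 24.5000, Mean Y = 34.1667
SD X = 13.622897, SD Y = 13.196169
Cov = 30.750000
r = 30.750000/(13.622897*13.196169) = 0.1711

r = 0.1711


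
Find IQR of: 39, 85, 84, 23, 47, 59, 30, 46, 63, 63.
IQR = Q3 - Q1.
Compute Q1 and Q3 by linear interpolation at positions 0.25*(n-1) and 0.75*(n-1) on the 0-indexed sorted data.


Sorted: 23, 30, 39, 46, 47, 59, 63, 63, 84, 85
Q1 (25th %ile) = 40.7500
Q3 (75th %ile) = 63.0000
IQR = 63.0000 - 40.7500 = 22.2500

IQR = 22.2500


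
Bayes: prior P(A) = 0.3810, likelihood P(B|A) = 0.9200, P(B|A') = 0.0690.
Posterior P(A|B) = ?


P(B) = P(B|A)*P(A) + P(B|A')*P(A')
= 0.9200*0.3810 + 0.0690*0.6190
= 0.350520 + 0.042711 = 0.393231
P(A|B) = 0.350520/0.393231 = 0.8914

P(A|B) = 0.8914


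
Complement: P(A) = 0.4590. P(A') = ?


P(not A) = 1 - 0.4590 = 0.5410

P(not A) = 0.5410


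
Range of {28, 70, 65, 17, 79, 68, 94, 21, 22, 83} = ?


Max = 94, Min = 17
Range = 94 - 17 = 77

Range = 77


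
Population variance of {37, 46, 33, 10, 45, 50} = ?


Mean = 36.8333
Squared deviations: 0.0278, 84.0278, 14.6944, 720.0278, 66.6944, 173.3611
Sum = 1058.8333
Variance = 1058.8333/6 = 176.4722

Variance = 176.4722


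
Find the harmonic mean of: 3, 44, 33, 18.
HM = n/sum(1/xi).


Sum of reciprocals = 1/3 + 1/44 + 1/33 + 1/18 = 0.441919
HM = 4/0.441919 = 9.0514

HM = 9.0514


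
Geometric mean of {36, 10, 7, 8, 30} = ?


Product = 36 × 10 × 7 × 8 × 30 = 604800
GM = 604800^(1/5) = 14.3325

GM = 14.3325


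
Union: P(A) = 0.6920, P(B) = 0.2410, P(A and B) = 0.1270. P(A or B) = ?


P(A∪B) = 0.6920 + 0.2410 - 0.1270
= 0.9330 - 0.1270
= 0.8060

P(A∪B) = 0.8060


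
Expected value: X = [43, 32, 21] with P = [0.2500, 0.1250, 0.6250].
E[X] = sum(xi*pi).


E[X] = 43*0.2500 + 32*0.1250 + 21*0.6250
= 10.7500 + 4.0000 + 13.1250
= 27.8750

E[X] = 27.8750


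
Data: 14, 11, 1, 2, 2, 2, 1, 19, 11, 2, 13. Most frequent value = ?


Frequencies: 1:2, 2:4, 11:2, 13:1, 14:1, 19:1
Max frequency = 4
Mode = 2

Mode = 2


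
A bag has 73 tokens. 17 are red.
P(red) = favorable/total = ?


P = 17/73 = 0.2329

P = 0.2329


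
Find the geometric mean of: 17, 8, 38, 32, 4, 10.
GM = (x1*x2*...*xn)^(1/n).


Product = 17 × 8 × 38 × 32 × 4 × 10 = 6615040
GM = 6615040^(1/6) = 13.7011

GM = 13.7011


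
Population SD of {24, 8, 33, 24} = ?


Mean = 22.2500
Variance = 81.1875
SD = sqrt(81.1875) = 9.0104

SD = 9.0104


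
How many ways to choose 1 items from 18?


C(18,1) = 18!/(1! × 17!)
= 6402373705728000/(1 × 355687428096000)
= 18

C(18,1) = 18


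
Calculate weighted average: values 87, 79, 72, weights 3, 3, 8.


Numerator = 87*3 + 79*3 + 72*8 = 1074
Denominator = 3 + 3 + 8 = 14
WM = 1074/14 = 76.7143

WM = 76.7143


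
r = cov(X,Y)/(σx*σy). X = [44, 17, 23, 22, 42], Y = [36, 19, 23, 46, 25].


Mean X = 29.6000, Mean Y = 29.8000
SD X = 11.146300, SD Y = 9.867117
Cov = 17.520000
r = 17.520000/(11.146300*9.867117) = 0.1593

r = 0.1593


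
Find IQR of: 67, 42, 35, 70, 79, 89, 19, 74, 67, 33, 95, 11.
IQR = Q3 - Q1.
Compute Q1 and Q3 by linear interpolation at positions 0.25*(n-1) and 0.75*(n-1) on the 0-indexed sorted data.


Sorted: 11, 19, 33, 35, 42, 67, 67, 70, 74, 79, 89, 95
Q1 (25th %ile) = 34.5000
Q3 (75th %ile) = 75.2500
IQR = 75.2500 - 34.5000 = 40.7500

IQR = 40.7500


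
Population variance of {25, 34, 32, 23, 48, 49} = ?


Mean = 35.1667
Squared deviations: 103.3611, 1.3611, 10.0278, 148.0278, 164.6944, 191.3611
Sum = 618.8333
Variance = 618.8333/6 = 103.1389

Variance = 103.1389


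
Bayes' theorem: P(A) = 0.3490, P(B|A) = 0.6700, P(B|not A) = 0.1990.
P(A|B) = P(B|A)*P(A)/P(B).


P(B) = P(B|A)*P(A) + P(B|A')*P(A')
= 0.6700*0.3490 + 0.1990*0.6510
= 0.233830 + 0.129549 = 0.363379
P(A|B) = 0.233830/0.363379 = 0.6435

P(A|B) = 0.6435


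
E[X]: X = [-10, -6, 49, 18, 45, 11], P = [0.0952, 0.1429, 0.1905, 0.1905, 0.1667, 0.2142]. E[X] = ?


E[X] = -10*0.0952 - 6*0.1429 + 49*0.1905 + 18*0.1905 + 45*0.1667 + 11*0.2142
= -0.9520 - 0.8574 + 9.3345 + 3.4290 + 7.5015 + 2.3562
= 20.8118

E[X] = 20.8118


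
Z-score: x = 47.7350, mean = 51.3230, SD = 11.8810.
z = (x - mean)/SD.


z = (47.7350 - 51.3230)/11.8810
= -3.5880/11.8810
= -0.3020

z = -0.3020


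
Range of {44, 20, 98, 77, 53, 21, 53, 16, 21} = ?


Max = 98, Min = 16
Range = 98 - 16 = 82

Range = 82


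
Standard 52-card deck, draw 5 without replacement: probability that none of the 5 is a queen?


P(no queens) = (48/52) × (47/51) × (46/50) × (45/49) × (44/48)
= 0.6588

P = 0.6588


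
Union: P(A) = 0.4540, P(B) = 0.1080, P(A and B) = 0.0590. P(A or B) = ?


P(A∪B) = 0.4540 + 0.1080 - 0.0590
= 0.5620 - 0.0590
= 0.5030

P(A∪B) = 0.5030


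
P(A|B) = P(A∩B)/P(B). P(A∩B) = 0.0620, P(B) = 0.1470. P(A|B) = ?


P(A|B) = 0.0620/0.1470 = 0.4218

P(A|B) = 0.4218


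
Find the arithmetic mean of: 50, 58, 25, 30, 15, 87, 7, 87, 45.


Sum = 50 + 58 + 25 + 30 + 15 + 87 + 7 + 87 + 45 = 404
n = 9
Mean = 404/9 = 44.8889

Mean = 44.8889


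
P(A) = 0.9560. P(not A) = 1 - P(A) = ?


P(not A) = 1 - 0.9560 = 0.0440

P(not A) = 0.0440


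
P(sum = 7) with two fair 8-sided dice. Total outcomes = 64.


Total outcomes = 8×8 = 64
Favorable (sum = 7): 6
P = 6/64 = 0.0938

P = 0.0938


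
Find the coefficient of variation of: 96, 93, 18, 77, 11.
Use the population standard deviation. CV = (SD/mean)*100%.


Mean = 59.0000
SD = 36.9703
CV = (36.9703/59.0000)*100 = 62.6615%

CV = 62.6615%


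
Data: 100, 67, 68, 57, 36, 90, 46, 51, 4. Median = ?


Sorted: 4, 36, 46, 51, 57, 67, 68, 90, 100
n = 9 (odd)
Middle value = 57

Median = 57


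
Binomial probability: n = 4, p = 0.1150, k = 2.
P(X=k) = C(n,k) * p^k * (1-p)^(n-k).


C(4,2) = 6
p^2 = 0.013225
(1-p)^2 = 0.783225
P = 6 * 0.013225 * 0.783225 = 0.0621

P(X=2) = 0.0621


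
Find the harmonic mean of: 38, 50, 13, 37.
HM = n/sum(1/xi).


Sum of reciprocals = 1/38 + 1/50 + 1/13 + 1/37 = 0.150266
HM = 4/0.150266 = 26.6195

HM = 26.6195


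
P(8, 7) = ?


P(8,7) = 8!/1!
= 40320/1
= 40320

P(8,7) = 40320


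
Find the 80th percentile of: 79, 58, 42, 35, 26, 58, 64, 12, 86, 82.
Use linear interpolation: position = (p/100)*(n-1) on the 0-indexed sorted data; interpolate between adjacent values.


Sorted: 12, 26, 35, 42, 58, 58, 64, 79, 82, 86
n = 10
Index = 80/100 * 9 = 7.2000
Lower = data[7] = 79, Upper = data[8] = 82
P80 = 79 + 0.2000*(3) = 79.6000

P80 = 79.6000


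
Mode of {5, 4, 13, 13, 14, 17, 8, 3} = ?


Frequencies: 3:1, 4:1, 5:1, 8:1, 13:2, 14:1, 17:1
Max frequency = 2
Mode = 13

Mode = 13


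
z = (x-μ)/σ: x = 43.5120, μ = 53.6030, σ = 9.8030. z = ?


z = (43.5120 - 53.6030)/9.8030
= -10.0910/9.8030
= -1.0294

z = -1.0294


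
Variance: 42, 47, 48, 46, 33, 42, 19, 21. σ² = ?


Mean = 37.2500
Squared deviations: 22.5625, 95.0625, 115.5625, 76.5625, 18.0625, 22.5625, 333.0625, 264.0625
Sum = 947.5000
Variance = 947.5000/8 = 118.4375

Variance = 118.4375


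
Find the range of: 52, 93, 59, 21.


Max = 93, Min = 21
Range = 93 - 21 = 72

Range = 72


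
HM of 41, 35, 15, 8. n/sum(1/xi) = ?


Sum of reciprocals = 1/41 + 1/35 + 1/15 + 1/8 = 0.244628
HM = 4/0.244628 = 16.3513

HM = 16.3513


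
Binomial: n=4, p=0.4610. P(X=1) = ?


C(4,1) = 4
p^1 = 0.461000
(1-p)^3 = 0.156591
P = 4 * 0.461000 * 0.156591 = 0.2888

P(X=1) = 0.2888


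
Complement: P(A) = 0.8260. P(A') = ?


P(not A) = 1 - 0.8260 = 0.1740

P(not A) = 0.1740


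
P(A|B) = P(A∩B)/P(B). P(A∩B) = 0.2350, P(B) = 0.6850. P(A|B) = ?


P(A|B) = 0.2350/0.6850 = 0.3431

P(A|B) = 0.3431


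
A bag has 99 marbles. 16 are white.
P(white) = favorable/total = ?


P = 16/99 = 0.1616

P = 0.1616


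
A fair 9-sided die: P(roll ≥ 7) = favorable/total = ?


Favorable outcomes (roll ≥ 7): 3
Total outcomes = 9
P = 3/9 = 0.3333

P = 0.3333


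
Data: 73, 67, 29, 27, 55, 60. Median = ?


Sorted: 27, 29, 55, 60, 67, 73
n = 6 (even)
Middle values: 55 and 60
Median = (55+60)/2 = 57.5000

Median = 57.5000


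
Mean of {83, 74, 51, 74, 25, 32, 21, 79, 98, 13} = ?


Sum = 83 + 74 + 51 + 74 + 25 + 32 + 21 + 79 + 98 + 13 = 550
n = 10
Mean = 550/10 = 55.0000

Mean = 55.0000


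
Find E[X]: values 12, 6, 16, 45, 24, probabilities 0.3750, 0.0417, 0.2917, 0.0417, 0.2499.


E[X] = 12*0.3750 + 6*0.0417 + 16*0.2917 + 45*0.0417 + 24*0.2499
= 4.5000 + 0.2502 + 4.6672 + 1.8765 + 5.9976
= 17.2915

E[X] = 17.2915


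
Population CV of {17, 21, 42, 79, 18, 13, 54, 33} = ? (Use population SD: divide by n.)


Mean = 34.6250
SD = 21.3362
CV = (21.3362/34.6250)*100 = 61.6209%

CV = 61.6209%


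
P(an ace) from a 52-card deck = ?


4 aces in 52 cards
P = 4/52 = 0.0769

P = 0.0769


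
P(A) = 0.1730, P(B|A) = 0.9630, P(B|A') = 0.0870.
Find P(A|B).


P(B) = P(B|A)*P(A) + P(B|A')*P(A')
= 0.9630*0.1730 + 0.0870*0.8270
= 0.166599 + 0.071949 = 0.238548
P(A|B) = 0.166599/0.238548 = 0.6984

P(A|B) = 0.6984


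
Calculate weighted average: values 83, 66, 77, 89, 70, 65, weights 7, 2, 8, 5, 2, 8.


Numerator = 83*7 + 66*2 + 77*8 + 89*5 + 70*2 + 65*8 = 2434
Denominator = 7 + 2 + 8 + 5 + 2 + 8 = 32
WM = 2434/32 = 76.0625

WM = 76.0625


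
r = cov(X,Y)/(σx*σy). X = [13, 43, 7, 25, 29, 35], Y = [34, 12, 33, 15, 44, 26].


Mean X = 25.3333, Mean Y = 27.3333
SD X = 12.297244, SD Y = 11.130539
Cov = -67.444444
r = -67.444444/(12.297244*11.130539) = -0.4927

r = -0.4927


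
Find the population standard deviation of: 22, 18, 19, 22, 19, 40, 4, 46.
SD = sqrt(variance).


Mean = 23.7500
Variance = 154.1875
SD = sqrt(154.1875) = 12.4172

SD = 12.4172


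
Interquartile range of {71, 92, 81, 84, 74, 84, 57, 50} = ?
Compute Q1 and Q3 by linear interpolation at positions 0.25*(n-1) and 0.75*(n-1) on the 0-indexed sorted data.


Sorted: 50, 57, 71, 74, 81, 84, 84, 92
Q1 (25th %ile) = 67.5000
Q3 (75th %ile) = 84.0000
IQR = 84.0000 - 67.5000 = 16.5000

IQR = 16.5000


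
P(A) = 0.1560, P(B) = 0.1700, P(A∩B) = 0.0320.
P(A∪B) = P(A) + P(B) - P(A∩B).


P(A∪B) = 0.1560 + 0.1700 - 0.0320
= 0.3260 - 0.0320
= 0.2940

P(A∪B) = 0.2940


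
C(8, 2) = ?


C(8,2) = 8!/(2! × 6!)
= 40320/(2 × 720)
= 28

C(8,2) = 28


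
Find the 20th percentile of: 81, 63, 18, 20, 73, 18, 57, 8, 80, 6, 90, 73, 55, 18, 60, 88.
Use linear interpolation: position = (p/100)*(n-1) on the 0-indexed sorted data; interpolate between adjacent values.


Sorted: 6, 8, 18, 18, 18, 20, 55, 57, 60, 63, 73, 73, 80, 81, 88, 90
n = 16
Index = 20/100 * 15 = 3.0000
Lower = data[3] = 18, Upper = data[4] = 18
P20 = 18 + 0*(0) = 18.0000

P20 = 18.0000


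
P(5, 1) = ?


P(5,1) = 5!/4!
= 120/24
= 5

P(5,1) = 5


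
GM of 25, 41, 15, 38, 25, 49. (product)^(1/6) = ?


Product = 25 × 41 × 15 × 38 × 25 × 49 = 715706250
GM = 715706250^(1/6) = 29.9081

GM = 29.9081


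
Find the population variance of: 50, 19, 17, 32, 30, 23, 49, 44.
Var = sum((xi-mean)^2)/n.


Mean = 33.0000
Squared deviations: 289.0000, 196.0000, 256.0000, 1.0000, 9.0000, 100.0000, 256.0000, 121.0000
Sum = 1228.0000
Variance = 1228.0000/8 = 153.5000

Variance = 153.5000


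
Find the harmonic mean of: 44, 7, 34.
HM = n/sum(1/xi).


Sum of reciprocals = 1/44 + 1/7 + 1/34 = 0.194996
HM = 3/0.194996 = 15.3849

HM = 15.3849


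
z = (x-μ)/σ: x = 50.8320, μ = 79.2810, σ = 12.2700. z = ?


z = (50.8320 - 79.2810)/12.2700
= -28.4490/12.2700
= -2.3186

z = -2.3186


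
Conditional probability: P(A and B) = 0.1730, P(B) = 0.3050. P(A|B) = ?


P(A|B) = 0.1730/0.3050 = 0.5672

P(A|B) = 0.5672


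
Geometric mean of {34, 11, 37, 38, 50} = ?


Product = 34 × 11 × 37 × 38 × 50 = 26292200
GM = 26292200^(1/5) = 30.4765

GM = 30.4765


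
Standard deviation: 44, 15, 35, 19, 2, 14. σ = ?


Mean = 21.5000
Variance = 195.5833
SD = sqrt(195.5833) = 13.9851

SD = 13.9851


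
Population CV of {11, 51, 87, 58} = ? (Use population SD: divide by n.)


Mean = 51.7500
SD = 27.1236
CV = (27.1236/51.7500)*100 = 52.4127%

CV = 52.4127%


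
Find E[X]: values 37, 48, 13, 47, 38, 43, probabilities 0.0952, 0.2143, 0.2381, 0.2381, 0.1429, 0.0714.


E[X] = 37*0.0952 + 48*0.2143 + 13*0.2381 + 47*0.2381 + 38*0.1429 + 43*0.0714
= 3.5224 + 10.2864 + 3.0953 + 11.1907 + 5.4302 + 3.0702
= 36.5952

E[X] = 36.5952


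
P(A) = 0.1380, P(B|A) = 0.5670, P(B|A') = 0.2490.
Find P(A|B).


P(B) = P(B|A)*P(A) + P(B|A')*P(A')
= 0.5670*0.1380 + 0.2490*0.8620
= 0.078246 + 0.214638 = 0.292884
P(A|B) = 0.078246/0.292884 = 0.2672

P(A|B) = 0.2672


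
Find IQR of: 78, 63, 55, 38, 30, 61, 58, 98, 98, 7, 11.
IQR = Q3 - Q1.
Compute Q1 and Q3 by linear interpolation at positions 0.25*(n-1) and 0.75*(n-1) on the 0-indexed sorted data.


Sorted: 7, 11, 30, 38, 55, 58, 61, 63, 78, 98, 98
Q1 (25th %ile) = 34.0000
Q3 (75th %ile) = 70.5000
IQR = 70.5000 - 34.0000 = 36.5000

IQR = 36.5000


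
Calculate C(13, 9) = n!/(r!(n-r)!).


C(13,9) = 13!/(9! × 4!)
= 6227020800/(362880 × 24)
= 715

C(13,9) = 715


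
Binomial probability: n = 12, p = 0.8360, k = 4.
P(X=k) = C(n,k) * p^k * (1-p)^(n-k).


C(12,4) = 495
p^4 = 0.488456
(1-p)^8 = 5.233001e-07
P = 495 * 0.488456 * 5.233001e-07 = 0.0001

P(X=4) = 0.0001


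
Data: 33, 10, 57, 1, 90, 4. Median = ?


Sorted: 1, 4, 10, 33, 57, 90
n = 6 (even)
Middle values: 10 and 33
Median = (10+33)/2 = 21.5000

Median = 21.5000


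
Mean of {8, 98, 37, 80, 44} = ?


Sum = 8 + 98 + 37 + 80 + 44 = 267
n = 5
Mean = 267/5 = 53.4000

Mean = 53.4000


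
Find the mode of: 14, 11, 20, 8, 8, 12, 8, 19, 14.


Frequencies: 8:3, 11:1, 12:1, 14:2, 19:1, 20:1
Max frequency = 3
Mode = 8

Mode = 8


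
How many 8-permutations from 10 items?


P(10,8) = 10!/2!
= 3628800/2
= 1814400

P(10,8) = 1814400


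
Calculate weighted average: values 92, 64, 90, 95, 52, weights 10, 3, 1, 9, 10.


Numerator = 92*10 + 64*3 + 90*1 + 95*9 + 52*10 = 2577
Denominator = 10 + 3 + 1 + 9 + 10 = 33
WM = 2577/33 = 78.0909

WM = 78.0909


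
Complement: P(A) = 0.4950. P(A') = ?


P(not A) = 1 - 0.4950 = 0.5050

P(not A) = 0.5050


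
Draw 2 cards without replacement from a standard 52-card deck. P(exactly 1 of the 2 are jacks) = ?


Hypergeometric: P(X=1) = C(4,1)·C(48,1) / C(52,2)
= 4 × 48 / 1326
= 192/1326 = 0.1448

P = 0.1448


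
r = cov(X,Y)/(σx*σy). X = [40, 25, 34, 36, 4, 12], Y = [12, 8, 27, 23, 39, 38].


Mean X = 25.1667, Mean Y = 24.5000
SD X = 13.145553, SD Y = 11.757976
Cov = -110.250000
r = -110.250000/(13.145553*11.757976) = -0.7133

r = -0.7133


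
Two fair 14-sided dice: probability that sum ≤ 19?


Total outcomes = 14×14 = 196
Favorable (sum ≤ 19): 151
P = 151/196 = 0.7704

P = 0.7704


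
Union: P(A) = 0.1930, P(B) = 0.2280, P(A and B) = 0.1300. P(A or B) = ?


P(A∪B) = 0.1930 + 0.2280 - 0.1300
= 0.4210 - 0.1300
= 0.2910

P(A∪B) = 0.2910


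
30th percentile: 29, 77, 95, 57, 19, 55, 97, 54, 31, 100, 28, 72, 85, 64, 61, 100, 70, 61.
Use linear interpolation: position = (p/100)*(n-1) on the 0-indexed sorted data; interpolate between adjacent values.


Sorted: 19, 28, 29, 31, 54, 55, 57, 61, 61, 64, 70, 72, 77, 85, 95, 97, 100, 100
n = 18
Index = 30/100 * 17 = 5.1000
Lower = data[5] = 55, Upper = data[6] = 57
P30 = 55 + 0.1000*(2) = 55.2000

P30 = 55.2000


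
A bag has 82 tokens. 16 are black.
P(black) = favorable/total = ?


P = 16/82 = 0.1951

P = 0.1951


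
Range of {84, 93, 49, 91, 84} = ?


Max = 93, Min = 49
Range = 93 - 49 = 44

Range = 44


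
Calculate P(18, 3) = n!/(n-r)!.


P(18,3) = 18!/15!
= 6402373705728000/1307674368000
= 4896

P(18,3) = 4896


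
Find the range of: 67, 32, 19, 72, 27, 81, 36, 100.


Max = 100, Min = 19
Range = 100 - 19 = 81

Range = 81


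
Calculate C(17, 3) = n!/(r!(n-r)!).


C(17,3) = 17!/(3! × 14!)
= 355687428096000/(6 × 87178291200)
= 680

C(17,3) = 680


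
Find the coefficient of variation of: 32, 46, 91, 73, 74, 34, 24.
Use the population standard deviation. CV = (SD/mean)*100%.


Mean = 53.4286
SD = 23.8319
CV = (23.8319/53.4286)*100 = 44.6051%

CV = 44.6051%


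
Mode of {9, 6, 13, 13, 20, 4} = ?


Frequencies: 4:1, 6:1, 9:1, 13:2, 20:1
Max frequency = 2
Mode = 13

Mode = 13


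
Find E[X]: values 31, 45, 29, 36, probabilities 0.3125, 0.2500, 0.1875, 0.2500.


E[X] = 31*0.3125 + 45*0.2500 + 29*0.1875 + 36*0.2500
= 9.6875 + 11.2500 + 5.4375 + 9.0000
= 35.3750

E[X] = 35.3750


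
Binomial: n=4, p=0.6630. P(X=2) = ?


C(4,2) = 6
p^2 = 0.439569
(1-p)^2 = 0.113569
P = 6 * 0.439569 * 0.113569 = 0.2995

P(X=2) = 0.2995


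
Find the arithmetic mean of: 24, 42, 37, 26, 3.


Sum = 24 + 42 + 37 + 26 + 3 = 132
n = 5
Mean = 132/5 = 26.4000

Mean = 26.4000


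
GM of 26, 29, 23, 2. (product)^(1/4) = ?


Product = 26 × 29 × 23 × 2 = 34684
GM = 34684^(1/4) = 13.6468

GM = 13.6468


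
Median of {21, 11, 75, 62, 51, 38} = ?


Sorted: 11, 21, 38, 51, 62, 75
n = 6 (even)
Middle values: 38 and 51
Median = (38+51)/2 = 44.5000

Median = 44.5000


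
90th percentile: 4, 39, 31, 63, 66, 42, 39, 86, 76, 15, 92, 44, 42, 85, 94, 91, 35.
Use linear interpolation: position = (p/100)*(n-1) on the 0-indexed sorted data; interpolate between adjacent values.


Sorted: 4, 15, 31, 35, 39, 39, 42, 42, 44, 63, 66, 76, 85, 86, 91, 92, 94
n = 17
Index = 90/100 * 16 = 14.4000
Lower = data[14] = 91, Upper = data[15] = 92
P90 = 91 + 0.4000*(1) = 91.4000

P90 = 91.4000


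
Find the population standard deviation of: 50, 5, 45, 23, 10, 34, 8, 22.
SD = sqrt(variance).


Mean = 24.6250
Variance = 253.9844
SD = sqrt(253.9844) = 15.9369

SD = 15.9369


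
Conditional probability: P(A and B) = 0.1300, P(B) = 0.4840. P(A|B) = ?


P(A|B) = 0.1300/0.4840 = 0.2686

P(A|B) = 0.2686


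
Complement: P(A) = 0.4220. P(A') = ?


P(not A) = 1 - 0.4220 = 0.5780

P(not A) = 0.5780


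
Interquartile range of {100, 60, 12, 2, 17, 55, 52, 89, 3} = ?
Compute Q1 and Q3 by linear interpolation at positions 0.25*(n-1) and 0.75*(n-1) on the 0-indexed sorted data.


Sorted: 2, 3, 12, 17, 52, 55, 60, 89, 100
Q1 (25th %ile) = 12.0000
Q3 (75th %ile) = 60.0000
IQR = 60.0000 - 12.0000 = 48.0000

IQR = 48.0000


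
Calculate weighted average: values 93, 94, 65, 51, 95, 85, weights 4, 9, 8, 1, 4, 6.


Numerator = 93*4 + 94*9 + 65*8 + 51*1 + 95*4 + 85*6 = 2679
Denominator = 4 + 9 + 8 + 1 + 4 + 6 = 32
WM = 2679/32 = 83.7188

WM = 83.7188


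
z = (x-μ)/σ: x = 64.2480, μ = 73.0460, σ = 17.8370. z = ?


z = (64.2480 - 73.0460)/17.8370
= -8.7980/17.8370
= -0.4932

z = -0.4932


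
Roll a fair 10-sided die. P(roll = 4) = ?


Favorable outcomes (roll = 4): 1
Total outcomes = 10
P = 1/10 = 0.1000

P = 0.1000


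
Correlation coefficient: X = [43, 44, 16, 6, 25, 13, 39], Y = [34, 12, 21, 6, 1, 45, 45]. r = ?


Mean X = 26.5714, Mean Y = 23.4286
SD X = 14.391040, SD Y = 16.842609
Cov = 52.755102
r = 52.755102/(14.391040*16.842609) = 0.2177

r = 0.2177


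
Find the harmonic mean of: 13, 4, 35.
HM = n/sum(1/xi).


Sum of reciprocals = 1/13 + 1/4 + 1/35 = 0.355495
HM = 3/0.355495 = 8.4389

HM = 8.4389


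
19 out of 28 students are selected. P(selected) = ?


P = 19/28 = 0.6786

P = 0.6786


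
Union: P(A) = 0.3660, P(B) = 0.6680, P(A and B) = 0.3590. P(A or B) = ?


P(A∪B) = 0.3660 + 0.6680 - 0.3590
= 1.0340 - 0.3590
= 0.6750

P(A∪B) = 0.6750


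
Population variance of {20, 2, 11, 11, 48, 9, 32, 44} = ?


Mean = 22.1250
Squared deviations: 4.5156, 405.0156, 123.7656, 123.7656, 669.5156, 172.2656, 97.5156, 478.5156
Sum = 2074.8750
Variance = 2074.8750/8 = 259.3594

Variance = 259.3594


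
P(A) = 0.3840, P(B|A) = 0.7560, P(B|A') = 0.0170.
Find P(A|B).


P(B) = P(B|A)*P(A) + P(B|A')*P(A')
= 0.7560*0.3840 + 0.0170*0.6160
= 0.290304 + 0.010472 = 0.300776
P(A|B) = 0.290304/0.300776 = 0.9652

P(A|B) = 0.9652


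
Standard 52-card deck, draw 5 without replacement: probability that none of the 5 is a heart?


P(no hearts) = (39/52) × (38/51) × (37/50) × (36/49) × (35/48)
= 0.2215

P = 0.2215


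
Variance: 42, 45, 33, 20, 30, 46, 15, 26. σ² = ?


Mean = 32.1250
Squared deviations: 97.5156, 165.7656, 0.7656, 147.0156, 4.5156, 192.5156, 293.2656, 37.5156
Sum = 938.8750
Variance = 938.8750/8 = 117.3594

Variance = 117.3594


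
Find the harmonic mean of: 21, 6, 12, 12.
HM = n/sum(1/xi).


Sum of reciprocals = 1/21 + 1/6 + 1/12 + 1/12 = 0.380952
HM = 4/0.380952 = 10.5000

HM = 10.5000


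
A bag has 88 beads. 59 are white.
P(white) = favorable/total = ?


P = 59/88 = 0.6705

P = 0.6705


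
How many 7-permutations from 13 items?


P(13,7) = 13!/6!
= 6227020800/720
= 8648640

P(13,7) = 8648640


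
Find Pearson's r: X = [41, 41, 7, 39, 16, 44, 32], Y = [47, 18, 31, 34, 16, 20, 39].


Mean X = 31.4286, Mean Y = 29.2857
SD X = 13.275726, SD Y = 10.845859
Cov = 21.306122
r = 21.306122/(13.275726*10.845859) = 0.1480

r = 0.1480


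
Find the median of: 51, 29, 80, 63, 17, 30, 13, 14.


Sorted: 13, 14, 17, 29, 30, 51, 63, 80
n = 8 (even)
Middle values: 29 and 30
Median = (29+30)/2 = 29.5000

Median = 29.5000


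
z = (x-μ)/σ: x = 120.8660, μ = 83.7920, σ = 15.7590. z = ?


z = (120.8660 - 83.7920)/15.7590
= 37.0740/15.7590
= 2.3526

z = 2.3526


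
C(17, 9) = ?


C(17,9) = 17!/(9! × 8!)
= 355687428096000/(362880 × 40320)
= 24310

C(17,9) = 24310


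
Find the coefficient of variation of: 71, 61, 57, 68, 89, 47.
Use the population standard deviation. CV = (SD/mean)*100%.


Mean = 65.5000
SD = 13.0608
CV = (13.0608/65.5000)*100 = 19.9401%

CV = 19.9401%


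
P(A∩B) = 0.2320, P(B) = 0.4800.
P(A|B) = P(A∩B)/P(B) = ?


P(A|B) = 0.2320/0.4800 = 0.4833

P(A|B) = 0.4833


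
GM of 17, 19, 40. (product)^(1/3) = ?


Product = 17 × 19 × 40 = 12920
GM = 12920^(1/3) = 23.4650

GM = 23.4650


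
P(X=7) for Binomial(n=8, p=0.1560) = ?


C(8,7) = 8
p^7 = 2.248393e-06
(1-p)^1 = 0.844000
P = 8 * 2.248393e-06 * 0.844000 = 1.5181e-05

P(X=7) = 1.5181e-05


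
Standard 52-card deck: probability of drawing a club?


13 clubs in 52 cards
P = 13/52 = 0.2500

P = 0.2500


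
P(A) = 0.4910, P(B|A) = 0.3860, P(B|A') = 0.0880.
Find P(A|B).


P(B) = P(B|A)*P(A) + P(B|A')*P(A')
= 0.3860*0.4910 + 0.0880*0.5090
= 0.189526 + 0.044792 = 0.234318
P(A|B) = 0.189526/0.234318 = 0.8088

P(A|B) = 0.8088


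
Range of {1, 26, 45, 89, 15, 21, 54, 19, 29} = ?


Max = 89, Min = 1
Range = 89 - 1 = 88

Range = 88


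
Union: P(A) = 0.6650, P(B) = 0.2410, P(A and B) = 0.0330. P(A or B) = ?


P(A∪B) = 0.6650 + 0.2410 - 0.0330
= 0.9060 - 0.0330
= 0.8730

P(A∪B) = 0.8730


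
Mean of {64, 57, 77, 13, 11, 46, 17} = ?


Sum = 64 + 57 + 77 + 13 + 11 + 46 + 17 = 285
n = 7
Mean = 285/7 = 40.7143

Mean = 40.7143


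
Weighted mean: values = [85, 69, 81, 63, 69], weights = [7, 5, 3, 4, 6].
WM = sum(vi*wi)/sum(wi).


Numerator = 85*7 + 69*5 + 81*3 + 63*4 + 69*6 = 1849
Denominator = 7 + 5 + 3 + 4 + 6 = 25
WM = 1849/25 = 73.9600

WM = 73.9600


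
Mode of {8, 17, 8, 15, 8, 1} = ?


Frequencies: 1:1, 8:3, 15:1, 17:1
Max frequency = 3
Mode = 8

Mode = 8


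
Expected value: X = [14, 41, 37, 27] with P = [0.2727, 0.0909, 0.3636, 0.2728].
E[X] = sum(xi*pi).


E[X] = 14*0.2727 + 41*0.0909 + 37*0.3636 + 27*0.2728
= 3.8178 + 3.7269 + 13.4532 + 7.3656
= 28.3635

E[X] = 28.3635


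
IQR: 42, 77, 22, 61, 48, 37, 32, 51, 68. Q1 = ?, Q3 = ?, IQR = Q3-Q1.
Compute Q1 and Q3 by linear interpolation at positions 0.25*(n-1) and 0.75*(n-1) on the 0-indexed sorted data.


Sorted: 22, 32, 37, 42, 48, 51, 61, 68, 77
Q1 (25th %ile) = 37.0000
Q3 (75th %ile) = 61.0000
IQR = 61.0000 - 37.0000 = 24.0000

IQR = 24.0000


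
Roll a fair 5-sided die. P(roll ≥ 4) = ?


Favorable outcomes (roll ≥ 4): 2
Total outcomes = 5
P = 2/5 = 0.4000

P = 0.4000


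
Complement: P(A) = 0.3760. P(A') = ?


P(not A) = 1 - 0.3760 = 0.6240

P(not A) = 0.6240


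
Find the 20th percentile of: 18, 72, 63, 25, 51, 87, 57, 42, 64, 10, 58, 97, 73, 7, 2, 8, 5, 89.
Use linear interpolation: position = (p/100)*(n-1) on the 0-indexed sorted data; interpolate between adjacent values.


Sorted: 2, 5, 7, 8, 10, 18, 25, 42, 51, 57, 58, 63, 64, 72, 73, 87, 89, 97
n = 18
Index = 20/100 * 17 = 3.4000
Lower = data[3] = 8, Upper = data[4] = 10
P20 = 8 + 0.4000*(2) = 8.8000

P20 = 8.8000


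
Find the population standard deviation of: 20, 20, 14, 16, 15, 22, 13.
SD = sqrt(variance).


Mean = 17.1429
Variance = 10.4082
SD = sqrt(10.4082) = 3.2262

SD = 3.2262


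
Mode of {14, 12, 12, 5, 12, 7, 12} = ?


Frequencies: 5:1, 7:1, 12:4, 14:1
Max frequency = 4
Mode = 12

Mode = 12


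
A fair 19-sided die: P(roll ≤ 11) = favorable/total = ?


Favorable outcomes (roll ≤ 11): 11
Total outcomes = 19
P = 11/19 = 0.5789

P = 0.5789


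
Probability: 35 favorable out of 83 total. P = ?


P = 35/83 = 0.4217

P = 0.4217


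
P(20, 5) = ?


P(20,5) = 20!/15!
= 2432902008176640000/1307674368000
= 1860480

P(20,5) = 1860480


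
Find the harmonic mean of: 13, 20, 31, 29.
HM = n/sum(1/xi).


Sum of reciprocals = 1/13 + 1/20 + 1/31 + 1/29 = 0.193664
HM = 4/0.193664 = 20.6543

HM = 20.6543


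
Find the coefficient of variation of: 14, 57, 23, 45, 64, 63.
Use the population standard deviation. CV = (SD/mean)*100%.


Mean = 44.3333
SD = 19.4565
CV = (19.4565/44.3333)*100 = 43.8869%

CV = 43.8869%


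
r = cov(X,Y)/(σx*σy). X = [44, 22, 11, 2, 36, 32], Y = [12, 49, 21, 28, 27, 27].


Mean X = 24.5000, Mean Y = 27.3333
SD X = 14.511490, SD Y = 11.145502
Cov = -48.166667
r = -48.166667/(14.511490*11.145502) = -0.2978

r = -0.2978


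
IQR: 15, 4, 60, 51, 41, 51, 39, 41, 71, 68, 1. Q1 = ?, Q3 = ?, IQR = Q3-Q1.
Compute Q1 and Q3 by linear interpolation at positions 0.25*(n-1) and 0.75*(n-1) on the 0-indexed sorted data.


Sorted: 1, 4, 15, 39, 41, 41, 51, 51, 60, 68, 71
Q1 (25th %ile) = 27.0000
Q3 (75th %ile) = 55.5000
IQR = 55.5000 - 27.0000 = 28.5000

IQR = 28.5000


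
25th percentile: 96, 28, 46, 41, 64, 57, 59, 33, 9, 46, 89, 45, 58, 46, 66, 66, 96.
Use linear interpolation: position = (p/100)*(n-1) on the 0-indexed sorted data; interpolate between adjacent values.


Sorted: 9, 28, 33, 41, 45, 46, 46, 46, 57, 58, 59, 64, 66, 66, 89, 96, 96
n = 17
Index = 25/100 * 16 = 4.0000
Lower = data[4] = 45, Upper = data[5] = 46
P25 = 45 + 0*(1) = 45.0000

P25 = 45.0000


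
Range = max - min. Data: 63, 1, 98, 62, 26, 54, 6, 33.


Max = 98, Min = 1
Range = 98 - 1 = 97

Range = 97


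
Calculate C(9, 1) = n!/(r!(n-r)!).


C(9,1) = 9!/(1! × 8!)
= 362880/(1 × 40320)
= 9

C(9,1) = 9


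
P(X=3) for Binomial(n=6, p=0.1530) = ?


C(6,3) = 20
p^3 = 0.003582
(1-p)^3 = 0.607645
P = 20 * 0.003582 * 0.607645 = 0.0435

P(X=3) = 0.0435


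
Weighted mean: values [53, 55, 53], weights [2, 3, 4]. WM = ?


Numerator = 53*2 + 55*3 + 53*4 = 483
Denominator = 2 + 3 + 4 = 9
WM = 483/9 = 53.6667

WM = 53.6667


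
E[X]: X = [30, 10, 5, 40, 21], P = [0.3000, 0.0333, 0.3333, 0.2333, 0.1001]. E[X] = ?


E[X] = 30*0.3000 + 10*0.0333 + 5*0.3333 + 40*0.2333 + 21*0.1001
= 9.0000 + 0.3330 + 1.6665 + 9.3320 + 2.1021
= 22.4336

E[X] = 22.4336


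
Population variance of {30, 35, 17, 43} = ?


Mean = 31.2500
Squared deviations: 1.5625, 14.0625, 203.0625, 138.0625
Sum = 356.7500
Variance = 356.7500/4 = 89.1875

Variance = 89.1875


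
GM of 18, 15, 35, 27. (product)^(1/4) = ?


Product = 18 × 15 × 35 × 27 = 255150
GM = 255150^(1/4) = 22.4750

GM = 22.4750


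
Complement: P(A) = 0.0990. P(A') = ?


P(not A) = 1 - 0.0990 = 0.9010

P(not A) = 0.9010


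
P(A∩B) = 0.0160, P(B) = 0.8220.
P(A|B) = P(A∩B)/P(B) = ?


P(A|B) = 0.0160/0.8220 = 0.0195

P(A|B) = 0.0195


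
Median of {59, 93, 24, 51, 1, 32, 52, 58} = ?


Sorted: 1, 24, 32, 51, 52, 58, 59, 93
n = 8 (even)
Middle values: 51 and 52
Median = (51+52)/2 = 51.5000

Median = 51.5000


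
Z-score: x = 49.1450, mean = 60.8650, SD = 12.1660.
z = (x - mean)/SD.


z = (49.1450 - 60.8650)/12.1660
= -11.7200/12.1660
= -0.9633

z = -0.9633


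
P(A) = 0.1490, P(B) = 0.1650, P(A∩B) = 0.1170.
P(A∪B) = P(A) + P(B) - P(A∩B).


P(A∪B) = 0.1490 + 0.1650 - 0.1170
= 0.3140 - 0.1170
= 0.1970

P(A∪B) = 0.1970


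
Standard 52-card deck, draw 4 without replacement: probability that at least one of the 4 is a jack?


P(at least one) = 1 - P(none)
P(none) = (48/52) × (47/51) × (46/50) × (45/49) = 0.718737
P(at least one) = 1 - 0.718737 = 0.2813

P = 0.2813


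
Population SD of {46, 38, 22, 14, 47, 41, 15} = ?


Mean = 31.8571
Variance = 178.6939
SD = sqrt(178.6939) = 13.3676

SD = 13.3676


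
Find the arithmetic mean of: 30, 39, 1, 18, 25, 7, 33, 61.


Sum = 30 + 39 + 1 + 18 + 25 + 7 + 33 + 61 = 214
n = 8
Mean = 214/8 = 26.7500

Mean = 26.7500


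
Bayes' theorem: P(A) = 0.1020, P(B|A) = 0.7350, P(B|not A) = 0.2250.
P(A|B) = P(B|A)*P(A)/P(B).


P(B) = P(B|A)*P(A) + P(B|A')*P(A')
= 0.7350*0.1020 + 0.2250*0.8980
= 0.074970 + 0.202050 = 0.277020
P(A|B) = 0.074970/0.277020 = 0.2706

P(A|B) = 0.2706


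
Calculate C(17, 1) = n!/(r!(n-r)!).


C(17,1) = 17!/(1! × 16!)
= 355687428096000/(1 × 20922789888000)
= 17

C(17,1) = 17


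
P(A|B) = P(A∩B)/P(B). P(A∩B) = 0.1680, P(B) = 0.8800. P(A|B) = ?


P(A|B) = 0.1680/0.8800 = 0.1909

P(A|B) = 0.1909


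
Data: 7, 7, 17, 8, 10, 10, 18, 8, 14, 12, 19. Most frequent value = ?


Frequencies: 7:2, 8:2, 10:2, 12:1, 14:1, 17:1, 18:1, 19:1
Max frequency = 2
Mode = 7, 8, 10

Mode = 7, 8, 10


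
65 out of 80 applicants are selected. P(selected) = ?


P = 65/80 = 0.8125

P = 0.8125


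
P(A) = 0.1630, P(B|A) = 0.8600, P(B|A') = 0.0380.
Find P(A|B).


P(B) = P(B|A)*P(A) + P(B|A')*P(A')
= 0.8600*0.1630 + 0.0380*0.8370
= 0.140180 + 0.031806 = 0.171986
P(A|B) = 0.140180/0.171986 = 0.8151

P(A|B) = 0.8151


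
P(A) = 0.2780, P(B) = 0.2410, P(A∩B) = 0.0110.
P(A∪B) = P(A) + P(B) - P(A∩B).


P(A∪B) = 0.2780 + 0.2410 - 0.0110
= 0.5190 - 0.0110
= 0.5080

P(A∪B) = 0.5080


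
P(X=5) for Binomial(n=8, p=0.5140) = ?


C(8,5) = 56
p^5 = 0.035877
(1-p)^3 = 0.114791
P = 56 * 0.035877 * 0.114791 = 0.2306

P(X=5) = 0.2306


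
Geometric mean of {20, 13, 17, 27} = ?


Product = 20 × 13 × 17 × 27 = 119340
GM = 119340^(1/4) = 18.5865

GM = 18.5865


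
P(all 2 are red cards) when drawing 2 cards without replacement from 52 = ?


P(all red cards) = (26/52) × (25/51)
= 0.2451

P = 0.2451


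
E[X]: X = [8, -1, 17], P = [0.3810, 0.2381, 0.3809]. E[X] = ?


E[X] = 8*0.3810 - 1*0.2381 + 17*0.3809
= 3.0480 - 0.2381 + 6.4753
= 9.2852

E[X] = 9.2852


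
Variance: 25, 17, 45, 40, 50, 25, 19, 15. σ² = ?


Mean = 29.5000
Squared deviations: 20.2500, 156.2500, 240.2500, 110.2500, 420.2500, 20.2500, 110.2500, 210.2500
Sum = 1288.0000
Variance = 1288.0000/8 = 161.0000

Variance = 161.0000


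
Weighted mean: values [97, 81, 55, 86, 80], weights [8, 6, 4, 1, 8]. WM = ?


Numerator = 97*8 + 81*6 + 55*4 + 86*1 + 80*8 = 2208
Denominator = 8 + 6 + 4 + 1 + 8 = 27
WM = 2208/27 = 81.7778

WM = 81.7778


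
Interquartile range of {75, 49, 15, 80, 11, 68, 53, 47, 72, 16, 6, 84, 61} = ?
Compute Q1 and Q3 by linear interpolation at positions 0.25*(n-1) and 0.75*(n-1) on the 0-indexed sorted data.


Sorted: 6, 11, 15, 16, 47, 49, 53, 61, 68, 72, 75, 80, 84
Q1 (25th %ile) = 16.0000
Q3 (75th %ile) = 72.0000
IQR = 72.0000 - 16.0000 = 56.0000

IQR = 56.0000


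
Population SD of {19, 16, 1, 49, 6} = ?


Mean = 18.2000
Variance = 279.7600
SD = sqrt(279.7600) = 16.7260

SD = 16.7260


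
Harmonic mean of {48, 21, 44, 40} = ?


Sum of reciprocals = 1/48 + 1/21 + 1/44 + 1/40 = 0.116180
HM = 4/0.116180 = 34.4294

HM = 34.4294


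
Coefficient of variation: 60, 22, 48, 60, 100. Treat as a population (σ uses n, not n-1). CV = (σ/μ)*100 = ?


Mean = 58.0000
SD = 25.1714
CV = (25.1714/58.0000)*100 = 43.3990%

CV = 43.3990%


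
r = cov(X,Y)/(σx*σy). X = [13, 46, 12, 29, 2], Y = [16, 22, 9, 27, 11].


Mean X = 20.4000, Mean Y = 17.0000
SD X = 15.447977, SD Y = 6.723095
Cov = 79.800000
r = 79.800000/(15.447977*6.723095) = 0.7684

r = 0.7684


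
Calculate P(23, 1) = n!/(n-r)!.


P(23,1) = 23!/22!
= 25852016738884976640000/1124000727777607680000
= 23

P(23,1) = 23


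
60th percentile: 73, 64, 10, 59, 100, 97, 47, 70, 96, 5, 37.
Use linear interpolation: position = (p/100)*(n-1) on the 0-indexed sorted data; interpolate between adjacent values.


Sorted: 5, 10, 37, 47, 59, 64, 70, 73, 96, 97, 100
n = 11
Index = 60/100 * 10 = 6.0000
Lower = data[6] = 70, Upper = data[7] = 73
P60 = 70 + 0*(3) = 70.0000

P60 = 70.0000


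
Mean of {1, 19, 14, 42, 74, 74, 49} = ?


Sum = 1 + 19 + 14 + 42 + 74 + 74 + 49 = 273
n = 7
Mean = 273/7 = 39.0000

Mean = 39.0000


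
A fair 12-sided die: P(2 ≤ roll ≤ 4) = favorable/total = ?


Favorable outcomes (2 ≤ roll ≤ 4): 3
Total outcomes = 12
P = 3/12 = 0.2500

P = 0.2500


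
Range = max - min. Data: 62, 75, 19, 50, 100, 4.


Max = 100, Min = 4
Range = 100 - 4 = 96

Range = 96


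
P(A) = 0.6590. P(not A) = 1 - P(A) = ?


P(not A) = 1 - 0.6590 = 0.3410

P(not A) = 0.3410


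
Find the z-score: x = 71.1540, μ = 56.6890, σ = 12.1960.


z = (71.1540 - 56.6890)/12.1960
= 14.4650/12.1960
= 1.1860

z = 1.1860


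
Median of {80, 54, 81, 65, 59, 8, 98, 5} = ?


Sorted: 5, 8, 54, 59, 65, 80, 81, 98
n = 8 (even)
Middle values: 59 and 65
Median = (59+65)/2 = 62.0000

Median = 62.0000


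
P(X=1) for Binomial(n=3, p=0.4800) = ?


C(3,1) = 3
p^1 = 0.480000
(1-p)^2 = 0.270400
P = 3 * 0.480000 * 0.270400 = 0.3894

P(X=1) = 0.3894


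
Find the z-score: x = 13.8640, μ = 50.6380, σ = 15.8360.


z = (13.8640 - 50.6380)/15.8360
= -36.7740/15.8360
= -2.3222

z = -2.3222


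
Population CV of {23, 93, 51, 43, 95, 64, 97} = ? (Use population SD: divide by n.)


Mean = 66.5714
SD = 27.0864
CV = (27.0864/66.5714)*100 = 40.6877%

CV = 40.6877%


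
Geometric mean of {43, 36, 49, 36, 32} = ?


Product = 43 × 36 × 49 × 36 × 32 = 87381504
GM = 87381504^(1/5) = 38.7511

GM = 38.7511


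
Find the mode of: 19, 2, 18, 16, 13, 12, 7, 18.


Frequencies: 2:1, 7:1, 12:1, 13:1, 16:1, 18:2, 19:1
Max frequency = 2
Mode = 18

Mode = 18


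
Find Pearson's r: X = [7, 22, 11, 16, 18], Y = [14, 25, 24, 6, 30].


Mean X = 14.8000, Mean Y = 19.8000
SD X = 5.268776, SD Y = 8.634813
Cov = 16.560000
r = 16.560000/(5.268776*8.634813) = 0.3640

r = 0.3640
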